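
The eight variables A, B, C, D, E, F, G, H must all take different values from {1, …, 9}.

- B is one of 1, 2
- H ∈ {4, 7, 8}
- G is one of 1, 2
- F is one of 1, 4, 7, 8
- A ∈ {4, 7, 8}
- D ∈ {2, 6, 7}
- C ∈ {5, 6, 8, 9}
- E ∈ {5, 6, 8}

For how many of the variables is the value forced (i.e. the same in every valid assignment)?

3

The 8 variables together cover exactly {1, 2, 4, 5, 6, 7, 8, 9} — 8 values for 8 variables — and 9 appears only in C's list, so C = 9.
The 7 still-open variables together cover exactly {1, 2, 4, 5, 6, 7, 8} — 7 values for 7 variables — and 5 appears only in E's list, so E = 5.
Among the 6 still-open variables, 6 fits only D (and all 6 values in {1, 2, 4, 6, 7, 8} must be used), so D = 6.
B and G share exactly the 2 values {1, 2}; by pigeonhole those values go to them, so strike 1, 2 from F.
Determined: C=9, D=6, E=5. The other variables each still have more than one consistent value. That makes 3.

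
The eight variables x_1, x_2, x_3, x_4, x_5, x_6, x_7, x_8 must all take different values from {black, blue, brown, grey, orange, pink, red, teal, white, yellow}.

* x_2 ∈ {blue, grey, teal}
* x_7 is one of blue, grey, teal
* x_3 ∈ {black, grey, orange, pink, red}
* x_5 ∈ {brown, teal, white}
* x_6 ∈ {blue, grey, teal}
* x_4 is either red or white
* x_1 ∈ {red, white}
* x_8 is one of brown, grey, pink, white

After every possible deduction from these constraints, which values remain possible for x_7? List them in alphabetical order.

blue, grey, teal

x_1 and x_4 between them cover only {red, white} — a naked pair. Remove those values from x_3, x_5, x_8.
x_2, x_6, x_7 between them cover only {blue, grey, teal} — a naked triple. Remove those values from x_3, x_5, x_8.
x_5's domain is down to {brown}, so x_5 = brown. Strike brown from x_8.
That leaves x_8 = pink. Eliminate pink elsewhere: x_3.
No further eliminations apply; x_7 can still be any of blue, grey, teal.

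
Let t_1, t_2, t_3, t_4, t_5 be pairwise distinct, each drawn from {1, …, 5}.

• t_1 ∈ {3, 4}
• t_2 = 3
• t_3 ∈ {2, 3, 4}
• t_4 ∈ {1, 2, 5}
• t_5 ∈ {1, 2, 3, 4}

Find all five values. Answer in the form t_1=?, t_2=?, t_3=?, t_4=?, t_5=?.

t_2 must be 3 (only option left). So t_1, t_3, t_5 can't be 3.
t_1 must be 4 (only option left). Eliminate 4 elsewhere: t_3, t_5.
t_3 must be 2 (only option left). Eliminate 2 elsewhere: t_4, t_5.
t_5 has just one choice, so t_5 = 1. Strike 1 from t_4.
t_4 must be 5 (only option left).

t_1=4, t_2=3, t_3=2, t_4=5, t_5=1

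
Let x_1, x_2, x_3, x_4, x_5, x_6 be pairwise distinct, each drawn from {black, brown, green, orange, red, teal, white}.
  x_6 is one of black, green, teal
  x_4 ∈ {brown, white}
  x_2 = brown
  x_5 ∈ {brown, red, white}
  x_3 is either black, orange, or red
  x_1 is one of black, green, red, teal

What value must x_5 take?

red

x_2 must be brown (only option left). So x_4, x_5 can't be brown.
x_4 must be white (only option left). So x_5 can't be white.
So x_5 = red.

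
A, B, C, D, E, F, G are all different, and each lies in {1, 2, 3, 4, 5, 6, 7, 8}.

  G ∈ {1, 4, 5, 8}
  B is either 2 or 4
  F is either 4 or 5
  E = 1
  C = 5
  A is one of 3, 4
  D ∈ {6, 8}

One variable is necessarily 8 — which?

C must be 5 (only option left). So F, G can't be 5.
That leaves E = 1. So G can't be 1.
That leaves F = 4. Remove 4 from A, B, G.
So 8 goes to G.

G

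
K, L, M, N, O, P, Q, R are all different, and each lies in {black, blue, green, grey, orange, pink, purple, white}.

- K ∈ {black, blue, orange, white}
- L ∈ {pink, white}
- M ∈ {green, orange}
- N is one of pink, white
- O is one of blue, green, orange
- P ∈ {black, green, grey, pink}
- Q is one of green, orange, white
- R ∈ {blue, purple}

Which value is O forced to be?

blue

The 8 variables draw from only 8 values {black, blue, green, grey, orange, pink, purple, white}, so each is used; only P can be grey, hence P = grey.
The 7 still-open variables draw from only 7 values {black, blue, green, orange, pink, purple, white}, so each is used; only K can be black, hence K = black.
The 6 still-open variables together cover exactly {blue, green, orange, pink, purple, white} — 6 values for 6 variables — and purple appears only in R's list, so R = purple.
Among the 5 still-open variables, blue fits only O (and all 5 values in {blue, green, orange, pink, white} must be used), so O = blue.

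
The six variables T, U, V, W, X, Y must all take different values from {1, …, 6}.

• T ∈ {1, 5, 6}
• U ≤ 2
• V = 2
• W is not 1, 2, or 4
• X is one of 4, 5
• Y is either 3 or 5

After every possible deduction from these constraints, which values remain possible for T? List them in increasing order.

V's domain is down to {2}, so V = 2. Remove 2 from U.
U's domain is down to {1}, so U = 1. Remove 1 from T.
Among the 4 still-open variables, 4 fits only X (and all 4 values in {3, 4, 5, 6} must be used), so X = 4.
No further eliminations apply; T can still be any of 5, 6.

5, 6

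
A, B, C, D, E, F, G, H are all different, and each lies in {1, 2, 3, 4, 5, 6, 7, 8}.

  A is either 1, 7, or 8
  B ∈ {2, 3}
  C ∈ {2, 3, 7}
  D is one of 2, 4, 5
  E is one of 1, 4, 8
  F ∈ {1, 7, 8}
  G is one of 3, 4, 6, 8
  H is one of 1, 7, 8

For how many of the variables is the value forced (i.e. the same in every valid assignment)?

The 8 variables draw from only 8 values {1, 2, 3, 4, 5, 6, 7, 8}, so each is used; only D can be 5, hence D = 5.
Among the 7 still-open variables, 6 fits only G (and all 7 values in {1, 2, 3, 4, 6, 7, 8} must be used), so G = 6.
Among the 6 still-open variables, 4 fits only E (and all 6 values in {1, 2, 3, 4, 7, 8} must be used), so E = 4.
A, F, H share exactly the 3 values {1, 7, 8}; by pigeonhole those values go to them, so strike 1, 7, 8 from C.
Determined: D=5, E=4, G=6. The other variables each still have more than one consistent value. That makes 3.

3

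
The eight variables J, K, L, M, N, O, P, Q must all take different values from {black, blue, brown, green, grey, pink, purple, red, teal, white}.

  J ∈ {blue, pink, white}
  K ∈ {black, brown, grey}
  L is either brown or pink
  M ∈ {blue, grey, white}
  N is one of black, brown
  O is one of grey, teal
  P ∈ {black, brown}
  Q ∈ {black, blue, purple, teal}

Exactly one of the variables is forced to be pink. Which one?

Among the 8 variables, purple fits only Q (and all 8 values in {black, blue, brown, grey, pink, purple, teal, white} must be used), so Q = purple.
Among the 7 still-open variables, teal fits only O (and all 7 values in {black, blue, brown, grey, pink, teal, white} must be used), so O = teal.
The 2 variables N and P are confined to {black, brown}, which locks those values in; drop them from K, L.
So pink goes to L.

L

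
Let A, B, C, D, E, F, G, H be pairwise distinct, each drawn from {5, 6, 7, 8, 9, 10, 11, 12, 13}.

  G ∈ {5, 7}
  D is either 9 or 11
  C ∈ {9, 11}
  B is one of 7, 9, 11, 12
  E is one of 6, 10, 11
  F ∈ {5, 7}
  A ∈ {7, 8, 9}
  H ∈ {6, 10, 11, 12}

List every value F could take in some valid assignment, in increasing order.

Among the 8 variables, 8 fits only A (and all 8 values in {5, 6, 7, 8, 9, 10, 11, 12} must be used), so A = 8.
The 2 variables C and D are confined to {9, 11}, which locks those values in; drop them from B, E, H.
F and G share exactly the 2 values {5, 7}; by pigeonhole those values go to them, so strike 5, 7 from B.
That leaves B = 12. Remove 12 from H.
No further eliminations apply; F can still be any of 5, 7.

5, 7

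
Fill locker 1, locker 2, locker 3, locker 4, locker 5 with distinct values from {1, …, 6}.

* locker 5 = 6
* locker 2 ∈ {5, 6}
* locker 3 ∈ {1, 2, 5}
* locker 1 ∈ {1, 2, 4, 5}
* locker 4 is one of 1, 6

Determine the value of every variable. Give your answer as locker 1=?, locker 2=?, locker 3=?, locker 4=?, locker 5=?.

locker 5 must be 6 (only option left). So locker 2, locker 4 can't be 6.
locker 2's domain is down to {5}, so locker 2 = 5. Strike 5 from locker 1, locker 3.
That leaves locker 4 = 1. Strike 1 from locker 1, locker 3.
locker 3 has just one choice, so locker 3 = 2. Strike 2 from locker 1.
locker 1 has just one choice, so locker 1 = 4.

locker 1=4, locker 2=5, locker 3=2, locker 4=1, locker 5=6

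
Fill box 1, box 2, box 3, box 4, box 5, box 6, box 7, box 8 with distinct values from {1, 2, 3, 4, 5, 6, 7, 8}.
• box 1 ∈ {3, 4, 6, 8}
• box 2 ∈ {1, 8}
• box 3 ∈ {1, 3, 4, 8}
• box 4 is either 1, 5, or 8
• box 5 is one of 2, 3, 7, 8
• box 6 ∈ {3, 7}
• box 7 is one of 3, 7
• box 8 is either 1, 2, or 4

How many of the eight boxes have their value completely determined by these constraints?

The 8 variables draw from only 8 values {1, 2, 3, 4, 5, 6, 7, 8}, so each is used; only box 4 can be 5, hence box 4 = 5.
The 7 still-open variables draw from only 7 values {1, 2, 3, 4, 6, 7, 8}, so each is used; only box 1 can be 6, hence box 1 = 6.
box 6 and box 7 share exactly the 2 values {3, 7}; by pigeonhole those values go to them, so strike 3, 7 from box 3, box 5.
Determined: box 1=6, box 4=5. The other boxes each still have more than one consistent value. That makes 2.

2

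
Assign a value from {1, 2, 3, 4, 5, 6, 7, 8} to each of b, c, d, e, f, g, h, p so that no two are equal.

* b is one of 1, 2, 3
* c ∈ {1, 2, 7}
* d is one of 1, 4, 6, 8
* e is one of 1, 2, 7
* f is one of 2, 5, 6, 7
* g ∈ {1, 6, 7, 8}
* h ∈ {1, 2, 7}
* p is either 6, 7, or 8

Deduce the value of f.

5

The 8 variables draw from only 8 values {1, 2, 3, 4, 5, 6, 7, 8}, so each is used; only b can be 3, hence b = 3.
The 7 still-open variables together cover exactly {1, 2, 4, 5, 6, 7, 8} — 7 values for 7 variables — and 4 appears only in d's list, so d = 4.
The 6 still-open variables together cover exactly {1, 2, 5, 6, 7, 8} — 6 values for 6 variables — and 5 appears only in f's list, so f = 5.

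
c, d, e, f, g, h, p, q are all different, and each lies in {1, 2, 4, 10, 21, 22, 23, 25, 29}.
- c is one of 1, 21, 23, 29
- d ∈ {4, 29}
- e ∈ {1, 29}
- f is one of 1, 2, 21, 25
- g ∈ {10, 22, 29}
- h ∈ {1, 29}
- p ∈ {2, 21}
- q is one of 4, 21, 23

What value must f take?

25

The 2 variables e and h are confined to {1, 29}, which locks those values in; drop them from c, d, f, g.
d's domain is down to {4}, so d = 4. Remove 4 from q.
c and q share exactly the 2 values {21, 23}; by pigeonhole those values go to them, so strike 21, 23 from f, p.
p must be 2 (only option left). Eliminate 2 elsewhere: f.
So f = 25.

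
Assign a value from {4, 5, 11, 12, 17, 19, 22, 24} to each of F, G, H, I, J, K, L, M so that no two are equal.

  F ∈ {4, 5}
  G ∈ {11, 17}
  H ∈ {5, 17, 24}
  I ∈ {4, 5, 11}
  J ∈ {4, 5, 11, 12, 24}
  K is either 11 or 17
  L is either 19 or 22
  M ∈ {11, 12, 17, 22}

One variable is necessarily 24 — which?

The 8 variables together cover exactly {4, 5, 11, 12, 17, 19, 22, 24} — 8 values for 8 variables — and 19 appears only in L's list, so L = 19.
The 7 still-open variables draw from only 7 values {4, 5, 11, 12, 17, 22, 24}, so each is used; only M can be 22, hence M = 22.
The 6 still-open variables draw from only 6 values {4, 5, 11, 12, 17, 24}, so each is used; only J can be 12, hence J = 12.
Among the 5 still-open variables, 24 fits only H (and all 5 values in {4, 5, 11, 17, 24} must be used), so H = 24.

H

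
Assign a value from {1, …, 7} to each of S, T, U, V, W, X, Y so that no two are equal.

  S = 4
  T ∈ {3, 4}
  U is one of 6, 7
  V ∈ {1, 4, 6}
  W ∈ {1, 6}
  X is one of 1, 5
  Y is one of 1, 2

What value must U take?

7

S's domain is down to {4}, so S = 4. So T, V can't be 4.
T has just one choice, so T = 3.
The 5 still-open variables draw from only 5 values {1, 2, 5, 6, 7}, so each is used; only Y can be 2, hence Y = 2.
The 4 still-open variables draw from only 4 values {1, 5, 6, 7}, so each is used; only X can be 5, hence X = 5.
The 3 still-open variables draw from only 3 values {1, 6, 7}, so each is used; only U can be 7, hence U = 7.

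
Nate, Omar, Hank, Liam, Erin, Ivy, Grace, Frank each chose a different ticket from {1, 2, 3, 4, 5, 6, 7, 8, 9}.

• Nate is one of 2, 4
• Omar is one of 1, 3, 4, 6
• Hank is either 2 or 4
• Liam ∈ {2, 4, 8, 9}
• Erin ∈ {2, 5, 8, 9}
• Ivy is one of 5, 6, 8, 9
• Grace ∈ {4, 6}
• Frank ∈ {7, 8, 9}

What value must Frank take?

7

Nate and Hank between them cover only {2, 4} — a naked pair. Remove those values from Omar, Liam, Erin, Grace.
Grace has just one choice, so Grace = 6. Strike 6 from Omar, Ivy.
The 3 variables Liam, Erin, Ivy are confined to {5, 8, 9}, which locks those values in; drop them from Frank.
So Frank = 7.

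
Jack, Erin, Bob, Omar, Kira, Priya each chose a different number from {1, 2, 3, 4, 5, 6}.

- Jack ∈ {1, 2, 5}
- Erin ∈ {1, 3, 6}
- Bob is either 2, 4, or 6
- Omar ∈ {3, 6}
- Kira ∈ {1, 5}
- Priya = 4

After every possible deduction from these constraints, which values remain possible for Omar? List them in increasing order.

3, 6

Priya must be 4 (only option left). So Bob can't be 4.
No further eliminations apply; Omar can still be any of 3, 6.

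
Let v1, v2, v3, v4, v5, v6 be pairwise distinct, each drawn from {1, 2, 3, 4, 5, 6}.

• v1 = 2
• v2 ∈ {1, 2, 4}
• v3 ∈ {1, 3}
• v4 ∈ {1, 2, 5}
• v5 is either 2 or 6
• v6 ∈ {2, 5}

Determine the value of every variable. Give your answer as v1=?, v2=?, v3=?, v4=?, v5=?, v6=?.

v1's domain is down to {2}, so v1 = 2. Eliminate 2 elsewhere: v2, v4, v5, v6.
That leaves v5 = 6.
v6 must be 5 (only option left). Eliminate 5 elsewhere: v4.
That leaves v4 = 1. Strike 1 from v2, v3.
v2 must be 4 (only option left).
v3 must be 3 (only option left).

v1=2, v2=4, v3=3, v4=1, v5=6, v6=5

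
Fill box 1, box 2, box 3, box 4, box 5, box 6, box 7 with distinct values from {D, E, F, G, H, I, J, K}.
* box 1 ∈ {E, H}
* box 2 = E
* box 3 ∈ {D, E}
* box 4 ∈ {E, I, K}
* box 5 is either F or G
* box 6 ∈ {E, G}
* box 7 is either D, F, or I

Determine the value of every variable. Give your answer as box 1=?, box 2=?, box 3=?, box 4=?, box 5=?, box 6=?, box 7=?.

box 1=H, box 2=E, box 3=D, box 4=K, box 5=F, box 6=G, box 7=I

box 2 has just one choice, so box 2 = E. So box 1, box 3, box 4, box 6 can't be E.
box 3's domain is down to {D}, so box 3 = D. So box 7 can't be D.
That leaves box 6 = G. Eliminate G elsewhere: box 5.
That leaves box 1 = H.
box 5 has just one choice, so box 5 = F. So box 7 can't be F.
That leaves box 7 = I. So box 4 can't be I.
box 4's domain is down to {K}, so box 4 = K.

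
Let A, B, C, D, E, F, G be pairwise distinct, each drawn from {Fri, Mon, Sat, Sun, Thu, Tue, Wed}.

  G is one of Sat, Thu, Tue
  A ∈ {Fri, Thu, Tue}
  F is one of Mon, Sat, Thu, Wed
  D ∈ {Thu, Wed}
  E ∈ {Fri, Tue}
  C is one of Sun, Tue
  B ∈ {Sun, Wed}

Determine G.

Sat

The 7 variables together cover exactly {Fri, Mon, Sat, Sun, Thu, Tue, Wed} — 7 values for 7 variables — and Mon appears only in F's list, so F = Mon.
The 6 still-open variables together cover exactly {Fri, Sat, Sun, Thu, Tue, Wed} — 6 values for 6 variables — and Sat appears only in G's list, so G = Sat.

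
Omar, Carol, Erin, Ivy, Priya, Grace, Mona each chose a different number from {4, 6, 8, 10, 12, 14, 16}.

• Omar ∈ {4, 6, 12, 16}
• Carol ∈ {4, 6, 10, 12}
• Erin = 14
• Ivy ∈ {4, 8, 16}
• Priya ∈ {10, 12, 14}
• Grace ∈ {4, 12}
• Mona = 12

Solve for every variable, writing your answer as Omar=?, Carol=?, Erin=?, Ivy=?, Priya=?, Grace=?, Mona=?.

Erin has just one choice, so Erin = 14. So Priya can't be 14.
Mona must be 12 (only option left). Remove 12 from Omar, Carol, Priya, Grace.
Priya has just one choice, so Priya = 10. Eliminate 10 elsewhere: Carol.
Grace's domain is down to {4}, so Grace = 4. Remove 4 from Omar, Carol, Ivy.
Carol's domain is down to {6}, so Carol = 6. Strike 6 from Omar.
Omar must be 16 (only option left). Strike 16 from Ivy.
Ivy has just one choice, so Ivy = 8.

Omar=16, Carol=6, Erin=14, Ivy=8, Priya=10, Grace=4, Mona=12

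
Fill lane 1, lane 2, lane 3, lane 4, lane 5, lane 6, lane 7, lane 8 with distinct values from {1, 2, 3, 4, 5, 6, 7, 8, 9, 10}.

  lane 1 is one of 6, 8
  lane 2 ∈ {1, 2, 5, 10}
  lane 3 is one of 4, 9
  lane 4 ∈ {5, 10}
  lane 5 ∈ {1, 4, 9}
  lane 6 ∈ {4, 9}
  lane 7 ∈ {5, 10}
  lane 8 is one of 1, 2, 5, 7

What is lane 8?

7

The 2 variables lane 3 and lane 6 are confined to {4, 9}, which locks those values in; drop them from lane 5.
That leaves lane 5 = 1. Strike 1 from lane 2, lane 8.
lane 4 and lane 7 share exactly the 2 values {5, 10}; by pigeonhole those values go to them, so strike 5, 10 from lane 2, lane 8.
lane 2 must be 2 (only option left). Remove 2 from lane 8.
So lane 8 = 7.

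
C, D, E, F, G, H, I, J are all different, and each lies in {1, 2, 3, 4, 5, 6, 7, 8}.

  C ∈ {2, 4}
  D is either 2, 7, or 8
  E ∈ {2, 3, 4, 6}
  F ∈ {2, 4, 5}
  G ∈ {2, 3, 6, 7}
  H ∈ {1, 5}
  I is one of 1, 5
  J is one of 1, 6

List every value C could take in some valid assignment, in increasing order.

The 8 variables draw from only 8 values {1, 2, 3, 4, 5, 6, 7, 8}, so each is used; only D can be 8, hence D = 8.
The 7 still-open variables together cover exactly {1, 2, 3, 4, 5, 6, 7} — 7 values for 7 variables — and 7 appears only in G's list, so G = 7.
The 6 still-open variables draw from only 6 values {1, 2, 3, 4, 5, 6}, so each is used; only E can be 3, hence E = 3.
The 5 still-open variables together cover exactly {1, 2, 4, 5, 6} — 5 values for 5 variables — and 6 appears only in J's list, so J = 6.
The 2 variables H and I are confined to {1, 5}, which locks those values in; drop them from F.
No further eliminations apply; C can still be any of 2, 4.

2, 4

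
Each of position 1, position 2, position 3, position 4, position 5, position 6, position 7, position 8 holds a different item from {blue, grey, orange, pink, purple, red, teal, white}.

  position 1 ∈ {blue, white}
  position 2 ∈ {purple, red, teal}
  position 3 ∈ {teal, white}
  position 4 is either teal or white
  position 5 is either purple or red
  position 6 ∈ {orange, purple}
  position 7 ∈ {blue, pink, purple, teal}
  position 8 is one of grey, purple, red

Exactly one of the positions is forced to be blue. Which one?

position 1

The 8 variables together cover exactly {blue, grey, orange, pink, purple, red, teal, white} — 8 values for 8 variables — and grey appears only in position 8's list, so position 8 = grey.
The 7 still-open variables draw from only 7 values {blue, orange, pink, purple, red, teal, white}, so each is used; only position 6 can be orange, hence position 6 = orange.
The 6 still-open variables draw from only 6 values {blue, pink, purple, red, teal, white}, so each is used; only position 7 can be pink, hence position 7 = pink.
The 5 still-open variables together cover exactly {blue, purple, red, teal, white} — 5 values for 5 variables — and blue appears only in position 1's list, so position 1 = blue.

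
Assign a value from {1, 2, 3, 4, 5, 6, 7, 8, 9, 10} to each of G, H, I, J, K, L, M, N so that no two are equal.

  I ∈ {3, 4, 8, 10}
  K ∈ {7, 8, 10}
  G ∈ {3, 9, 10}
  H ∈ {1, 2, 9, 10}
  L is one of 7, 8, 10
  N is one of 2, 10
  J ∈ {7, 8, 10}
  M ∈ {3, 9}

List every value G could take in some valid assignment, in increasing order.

Among the 8 variables, 1 fits only H (and all 8 values in {1, 2, 3, 4, 7, 8, 9, 10} must be used), so H = 1.
The 7 still-open variables draw from only 7 values {2, 3, 4, 7, 8, 9, 10}, so each is used; only N can be 2, hence N = 2.
The 6 still-open variables draw from only 6 values {3, 4, 7, 8, 9, 10}, so each is used; only I can be 4, hence I = 4.
J, K, L between them cover only {7, 8, 10} — a naked triple. Remove those values from G.
No further eliminations apply; G can still be any of 3, 9.

3, 9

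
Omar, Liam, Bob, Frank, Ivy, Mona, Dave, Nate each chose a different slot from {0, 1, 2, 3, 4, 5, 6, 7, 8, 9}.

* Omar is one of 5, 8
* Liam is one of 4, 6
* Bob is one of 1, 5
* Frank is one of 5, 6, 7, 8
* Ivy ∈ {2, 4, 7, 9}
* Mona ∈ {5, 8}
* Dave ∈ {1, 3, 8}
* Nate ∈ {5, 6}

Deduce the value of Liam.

4

The 2 variables Omar and Mona are confined to {5, 8}, which locks those values in; drop them from Bob, Frank, Dave, Nate.
That leaves Bob = 1. Remove 1 from Dave.
Dave's domain is down to {3}, so Dave = 3.
Nate's domain is down to {6}, so Nate = 6. Remove 6 from Liam, Frank.
So Liam = 4.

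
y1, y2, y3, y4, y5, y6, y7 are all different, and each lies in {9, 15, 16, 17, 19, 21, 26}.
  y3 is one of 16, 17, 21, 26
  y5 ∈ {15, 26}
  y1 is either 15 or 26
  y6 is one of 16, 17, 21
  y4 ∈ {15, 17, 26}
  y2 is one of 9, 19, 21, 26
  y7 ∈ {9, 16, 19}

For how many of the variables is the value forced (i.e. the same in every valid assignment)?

1

y1 and y5 between them cover only {15, 26} — a naked pair. Remove those values from y2, y3, y4.
y4 has just one choice, so y4 = 17. Eliminate 17 elsewhere: y3, y6.
y3 and y6 share exactly the 2 values {16, 21}; by pigeonhole those values go to them, so strike 16, 21 from y2, y7.
Determined: y4=17. The other variables each still have more than one consistent value. That makes 1.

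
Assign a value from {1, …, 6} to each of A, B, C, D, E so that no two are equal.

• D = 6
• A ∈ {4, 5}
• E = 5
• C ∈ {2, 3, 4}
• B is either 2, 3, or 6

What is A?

4

D must be 6 (only option left). Remove 6 from B.
E must be 5 (only option left). So A can't be 5.
So A = 4.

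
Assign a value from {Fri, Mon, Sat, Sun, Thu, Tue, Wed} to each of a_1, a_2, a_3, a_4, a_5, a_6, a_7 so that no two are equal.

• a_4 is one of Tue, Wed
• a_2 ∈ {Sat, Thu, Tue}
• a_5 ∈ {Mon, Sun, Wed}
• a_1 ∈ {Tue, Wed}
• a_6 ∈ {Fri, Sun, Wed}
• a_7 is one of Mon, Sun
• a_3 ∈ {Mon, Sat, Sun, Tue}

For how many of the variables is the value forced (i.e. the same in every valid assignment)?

Among the 7 variables, Fri fits only a_6 (and all 7 values in {Fri, Mon, Sat, Sun, Thu, Tue, Wed} must be used), so a_6 = Fri.
The 6 still-open variables draw from only 6 values {Mon, Sat, Sun, Thu, Tue, Wed}, so each is used; only a_2 can be Thu, hence a_2 = Thu.
Among the 5 still-open variables, Sat fits only a_3 (and all 5 values in {Mon, Sat, Sun, Tue, Wed} must be used), so a_3 = Sat.
a_1 and a_4 share exactly the 2 values {Tue, Wed}; by pigeonhole those values go to them, so strike Tue, Wed from a_5.
Determined: a_2=Thu, a_3=Sat, a_6=Fri. The other variables each still have more than one consistent value. That makes 3.

3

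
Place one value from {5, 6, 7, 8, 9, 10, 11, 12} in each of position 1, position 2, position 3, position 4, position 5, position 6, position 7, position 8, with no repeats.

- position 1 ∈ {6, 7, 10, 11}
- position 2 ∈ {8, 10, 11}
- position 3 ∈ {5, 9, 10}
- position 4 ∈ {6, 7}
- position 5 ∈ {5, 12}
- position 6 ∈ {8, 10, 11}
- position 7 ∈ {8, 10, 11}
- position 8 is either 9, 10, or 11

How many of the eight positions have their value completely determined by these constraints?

The 8 variables draw from only 8 values {5, 6, 7, 8, 9, 10, 11, 12}, so each is used; only position 5 can be 12, hence position 5 = 12.
The 7 still-open variables together cover exactly {5, 6, 7, 8, 9, 10, 11} — 7 values for 7 variables — and 5 appears only in position 3's list, so position 3 = 5.
Among the 6 still-open variables, 9 fits only position 8 (and all 6 values in {6, 7, 8, 9, 10, 11} must be used), so position 8 = 9.
The 3 variables position 2, position 6, position 7 are confined to {8, 10, 11}, which locks those values in; drop them from position 1.
Determined: position 3=5, position 5=12, position 8=9. The other positions each still have more than one consistent value. That makes 3.

3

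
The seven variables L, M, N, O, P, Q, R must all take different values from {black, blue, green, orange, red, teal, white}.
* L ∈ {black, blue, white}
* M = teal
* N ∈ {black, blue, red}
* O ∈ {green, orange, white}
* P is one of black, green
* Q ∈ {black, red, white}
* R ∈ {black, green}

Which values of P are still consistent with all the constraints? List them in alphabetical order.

black, green

M's domain is down to {teal}, so M = teal.
The 6 still-open variables draw from only 6 values {black, blue, green, orange, red, white}, so each is used; only O can be orange, hence O = orange.
P and R between them cover only {black, green} — a naked pair. Remove those values from L, N, Q.
No further eliminations apply; P can still be any of black, green.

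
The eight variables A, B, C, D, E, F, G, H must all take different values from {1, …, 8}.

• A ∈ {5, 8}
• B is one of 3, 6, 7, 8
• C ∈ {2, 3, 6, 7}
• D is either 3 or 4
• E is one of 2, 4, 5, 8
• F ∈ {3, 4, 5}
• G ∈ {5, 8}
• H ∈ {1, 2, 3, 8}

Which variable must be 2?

The 8 variables draw from only 8 values {1, 2, 3, 4, 5, 6, 7, 8}, so each is used; only H can be 1, hence H = 1.
A and G between them cover only {5, 8} — a naked pair. Remove those values from B, E, F.
D and F share exactly the 2 values {3, 4}; by pigeonhole those values go to them, so strike 3, 4 from B, C, E.

E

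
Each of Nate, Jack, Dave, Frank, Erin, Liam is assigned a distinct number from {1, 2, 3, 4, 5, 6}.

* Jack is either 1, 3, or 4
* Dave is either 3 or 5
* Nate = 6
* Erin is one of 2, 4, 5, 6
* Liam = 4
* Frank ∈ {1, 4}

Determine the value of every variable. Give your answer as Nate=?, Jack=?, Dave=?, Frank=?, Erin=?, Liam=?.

Nate=6, Jack=3, Dave=5, Frank=1, Erin=2, Liam=4

Nate's domain is down to {6}, so Nate = 6. Remove 6 from Erin.
Liam has just one choice, so Liam = 4. Eliminate 4 elsewhere: Jack, Frank, Erin.
Frank must be 1 (only option left). Strike 1 from Jack.
Jack's domain is down to {3}, so Jack = 3. Strike 3 from Dave.
Dave must be 5 (only option left). Remove 5 from Erin.
That leaves Erin = 2.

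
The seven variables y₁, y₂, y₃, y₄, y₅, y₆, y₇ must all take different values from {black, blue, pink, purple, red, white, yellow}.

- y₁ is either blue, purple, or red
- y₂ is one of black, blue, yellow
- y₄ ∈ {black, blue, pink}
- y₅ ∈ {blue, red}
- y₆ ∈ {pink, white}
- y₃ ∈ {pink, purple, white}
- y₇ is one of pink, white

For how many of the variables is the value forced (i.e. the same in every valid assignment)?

The 7 variables together cover exactly {black, blue, pink, purple, red, white, yellow} — 7 values for 7 variables — and yellow appears only in y₂'s list, so y₂ = yellow.
The 6 still-open variables draw from only 6 values {black, blue, pink, purple, red, white}, so each is used; only y₄ can be black, hence y₄ = black.
The 2 variables y₆ and y₇ are confined to {pink, white}, which locks those values in; drop them from y₃.
y₃'s domain is down to {purple}, so y₃ = purple. Strike purple from y₁.
Determined: y₂=yellow, y₃=purple, y₄=black. The other variables each still have more than one consistent value. That makes 3.

3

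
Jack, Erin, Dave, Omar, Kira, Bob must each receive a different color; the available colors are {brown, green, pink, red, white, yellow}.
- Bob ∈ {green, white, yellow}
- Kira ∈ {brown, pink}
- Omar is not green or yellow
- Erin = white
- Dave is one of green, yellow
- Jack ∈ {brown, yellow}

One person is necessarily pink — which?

Erin's domain is down to {white}, so Erin = white. So Omar, Bob can't be white.
The 5 still-open variables draw from only 5 values {brown, green, pink, red, yellow}, so each is used; only Omar can be red, hence Omar = red.
Among the 4 still-open variables, pink fits only Kira (and all 4 values in {brown, green, pink, yellow} must be used), so Kira = pink.

Kira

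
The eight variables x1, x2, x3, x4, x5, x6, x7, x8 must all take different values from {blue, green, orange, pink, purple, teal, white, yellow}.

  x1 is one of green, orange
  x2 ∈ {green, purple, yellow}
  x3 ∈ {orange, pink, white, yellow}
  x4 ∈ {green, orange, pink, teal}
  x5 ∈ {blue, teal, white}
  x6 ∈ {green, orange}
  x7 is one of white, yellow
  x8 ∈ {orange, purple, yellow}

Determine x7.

Among the 8 variables, blue fits only x5 (and all 8 values in {blue, green, orange, pink, purple, teal, white, yellow} must be used), so x5 = blue.
Among the 7 still-open variables, teal fits only x4 (and all 7 values in {green, orange, pink, purple, teal, white, yellow} must be used), so x4 = teal.
The 6 still-open variables draw from only 6 values {green, orange, pink, purple, white, yellow}, so each is used; only x3 can be pink, hence x3 = pink.
Among the 5 still-open variables, white fits only x7 (and all 5 values in {green, orange, purple, white, yellow} must be used), so x7 = white.

white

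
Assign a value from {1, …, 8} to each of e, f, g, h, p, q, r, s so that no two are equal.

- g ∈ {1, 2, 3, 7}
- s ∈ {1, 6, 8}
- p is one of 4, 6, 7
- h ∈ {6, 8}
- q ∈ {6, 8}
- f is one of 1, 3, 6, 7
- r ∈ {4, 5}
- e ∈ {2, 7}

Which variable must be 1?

s

The 8 variables draw from only 8 values {1, 2, 3, 4, 5, 6, 7, 8}, so each is used; only r can be 5, hence r = 5.
Among the 7 still-open variables, 4 fits only p (and all 7 values in {1, 2, 3, 4, 6, 7, 8} must be used), so p = 4.
h and q share exactly the 2 values {6, 8}; by pigeonhole those values go to them, so strike 6, 8 from f, s.
So 1 goes to s.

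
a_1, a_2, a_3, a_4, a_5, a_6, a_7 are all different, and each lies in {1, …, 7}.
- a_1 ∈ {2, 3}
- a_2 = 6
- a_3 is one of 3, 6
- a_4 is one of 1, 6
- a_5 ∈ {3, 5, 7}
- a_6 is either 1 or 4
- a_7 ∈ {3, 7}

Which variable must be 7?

a_7

a_2 has just one choice, so a_2 = 6. Remove 6 from a_3, a_4.
a_3 must be 3 (only option left). Strike 3 from a_1, a_5, a_7.
So 7 goes to a_7.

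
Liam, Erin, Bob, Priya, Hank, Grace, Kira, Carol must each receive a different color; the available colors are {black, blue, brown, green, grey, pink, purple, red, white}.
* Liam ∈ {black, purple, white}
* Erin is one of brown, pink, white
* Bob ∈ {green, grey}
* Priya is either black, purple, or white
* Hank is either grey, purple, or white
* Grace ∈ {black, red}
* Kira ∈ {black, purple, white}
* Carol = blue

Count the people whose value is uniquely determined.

4

Carol must be blue (only option left).
Liam, Priya, Kira share exactly the 3 values {black, purple, white}; by pigeonhole those values go to them, so strike black, purple, white from Erin, Hank, Grace.
Hank must be grey (only option left). So Bob can't be grey.
Grace has just one choice, so Grace = red.
Bob has just one choice, so Bob = green.
Determined: Bob=green, Hank=grey, Grace=red, Carol=blue. The other people each still have more than one consistent value. That makes 4.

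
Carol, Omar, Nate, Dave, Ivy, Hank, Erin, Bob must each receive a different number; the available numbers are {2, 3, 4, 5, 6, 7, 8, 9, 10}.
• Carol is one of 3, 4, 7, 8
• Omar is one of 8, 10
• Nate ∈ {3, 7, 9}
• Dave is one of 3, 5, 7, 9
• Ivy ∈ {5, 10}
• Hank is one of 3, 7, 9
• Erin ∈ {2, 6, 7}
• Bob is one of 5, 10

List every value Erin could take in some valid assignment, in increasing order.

2, 6

Ivy and Bob between them cover only {5, 10} — a naked pair. Remove those values from Omar, Dave.
Omar has just one choice, so Omar = 8. Eliminate 8 elsewhere: Carol.
The 3 variables Nate, Dave, Hank are confined to {3, 7, 9}, which locks those values in; drop them from Carol, Erin.
Carol's domain is down to {4}, so Carol = 4.
No further eliminations apply; Erin can still be any of 2, 6.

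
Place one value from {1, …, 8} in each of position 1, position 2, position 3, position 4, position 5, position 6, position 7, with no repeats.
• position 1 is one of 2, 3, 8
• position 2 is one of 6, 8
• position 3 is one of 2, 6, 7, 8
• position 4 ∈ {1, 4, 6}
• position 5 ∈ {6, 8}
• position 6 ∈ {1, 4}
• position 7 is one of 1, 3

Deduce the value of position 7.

The 7 variables together cover exactly {1, 2, 3, 4, 6, 7, 8} — 7 values for 7 variables — and 7 appears only in position 3's list, so position 3 = 7.
Among the 6 still-open variables, 2 fits only position 1 (and all 6 values in {1, 2, 3, 4, 6, 8} must be used), so position 1 = 2.
The 5 still-open variables together cover exactly {1, 3, 4, 6, 8} — 5 values for 5 variables — and 3 appears only in position 7's list, so position 7 = 3.

3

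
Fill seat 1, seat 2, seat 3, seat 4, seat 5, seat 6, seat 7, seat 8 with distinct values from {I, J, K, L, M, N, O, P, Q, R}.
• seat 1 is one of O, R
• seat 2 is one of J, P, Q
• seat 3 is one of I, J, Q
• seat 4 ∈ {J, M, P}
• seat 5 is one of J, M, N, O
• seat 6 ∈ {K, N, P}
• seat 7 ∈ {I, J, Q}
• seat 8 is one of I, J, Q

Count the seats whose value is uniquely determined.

The 3 variables seat 3, seat 7, seat 8 are confined to {I, J, Q}, which locks those values in; drop them from seat 2, seat 4, seat 5.
seat 2's domain is down to {P}, so seat 2 = P. Remove P from seat 4, seat 6.
seat 4 must be M (only option left). So seat 5 can't be M.
Determined: seat 2=P, seat 4=M. The other seats each still have more than one consistent value. That makes 2.

2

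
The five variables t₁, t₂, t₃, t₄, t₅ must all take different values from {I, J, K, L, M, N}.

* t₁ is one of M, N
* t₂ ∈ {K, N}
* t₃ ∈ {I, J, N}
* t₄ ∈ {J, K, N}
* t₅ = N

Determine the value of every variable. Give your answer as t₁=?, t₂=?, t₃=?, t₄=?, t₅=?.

t₅ has just one choice, so t₅ = N. Eliminate N elsewhere: t₁, t₂, t₃, t₄.
t₁ must be M (only option left).
t₂ has just one choice, so t₂ = K. Remove K from t₄.
t₄ must be J (only option left). Eliminate J elsewhere: t₃.
t₃ has just one choice, so t₃ = I.

t₁=M, t₂=K, t₃=I, t₄=J, t₅=N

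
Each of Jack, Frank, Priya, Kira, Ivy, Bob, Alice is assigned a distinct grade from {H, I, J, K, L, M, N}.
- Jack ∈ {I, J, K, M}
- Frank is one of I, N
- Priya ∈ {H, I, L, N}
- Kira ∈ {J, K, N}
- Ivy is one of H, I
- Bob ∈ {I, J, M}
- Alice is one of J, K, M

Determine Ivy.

H

The 7 variables together cover exactly {H, I, J, K, L, M, N} — 7 values for 7 variables — and L appears only in Priya's list, so Priya = L.
The 6 still-open variables draw from only 6 values {H, I, J, K, M, N}, so each is used; only Ivy can be H, hence Ivy = H.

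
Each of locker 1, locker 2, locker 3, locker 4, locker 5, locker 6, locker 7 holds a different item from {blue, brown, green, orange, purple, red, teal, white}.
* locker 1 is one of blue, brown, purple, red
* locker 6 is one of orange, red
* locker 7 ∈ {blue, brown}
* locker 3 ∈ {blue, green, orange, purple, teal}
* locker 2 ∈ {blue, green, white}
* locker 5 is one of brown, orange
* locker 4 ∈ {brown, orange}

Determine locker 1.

purple

locker 4 and locker 5 between them cover only {brown, orange} — a naked pair. Remove those values from locker 1, locker 3, locker 6, locker 7.
That leaves locker 6 = red. Strike red from locker 1.
locker 7 has just one choice, so locker 7 = blue. Remove blue from locker 1, locker 2, locker 3.
So locker 1 = purple.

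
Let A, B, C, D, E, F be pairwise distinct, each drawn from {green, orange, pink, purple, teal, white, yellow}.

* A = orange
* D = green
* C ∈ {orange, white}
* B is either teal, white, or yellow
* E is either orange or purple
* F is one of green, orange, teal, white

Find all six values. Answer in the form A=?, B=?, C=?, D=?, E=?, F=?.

A's domain is down to {orange}, so A = orange. Strike orange from C, E, F.
C's domain is down to {white}, so C = white. Remove white from B, F.
D has just one choice, so D = green. Remove green from F.
E must be purple (only option left).
That leaves F = teal. So B can't be teal.
B's domain is down to {yellow}, so B = yellow.

A=orange, B=yellow, C=white, D=green, E=purple, F=teal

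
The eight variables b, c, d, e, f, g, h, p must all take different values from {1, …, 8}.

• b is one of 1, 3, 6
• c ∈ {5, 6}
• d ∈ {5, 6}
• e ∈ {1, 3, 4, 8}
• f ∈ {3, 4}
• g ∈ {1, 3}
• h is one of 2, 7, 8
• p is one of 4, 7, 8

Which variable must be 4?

The 8 variables together cover exactly {1, 2, 3, 4, 5, 6, 7, 8} — 8 values for 8 variables — and 2 appears only in h's list, so h = 2.
Among the 7 still-open variables, 7 fits only p (and all 7 values in {1, 3, 4, 5, 6, 7, 8} must be used), so p = 7.
The 6 still-open variables together cover exactly {1, 3, 4, 5, 6, 8} — 6 values for 6 variables — and 8 appears only in e's list, so e = 8.
Among the 5 still-open variables, 4 fits only f (and all 5 values in {1, 3, 4, 5, 6} must be used), so f = 4.

f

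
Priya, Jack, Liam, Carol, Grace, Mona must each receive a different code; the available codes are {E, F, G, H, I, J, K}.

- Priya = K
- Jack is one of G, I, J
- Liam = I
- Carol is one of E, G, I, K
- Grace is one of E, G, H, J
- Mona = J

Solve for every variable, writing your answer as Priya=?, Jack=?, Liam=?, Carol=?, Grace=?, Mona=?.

Priya's domain is down to {K}, so Priya = K. Remove K from Carol.
Liam has just one choice, so Liam = I. Eliminate I elsewhere: Jack, Carol.
Mona's domain is down to {J}, so Mona = J. Remove J from Jack, Grace.
Jack's domain is down to {G}, so Jack = G. Remove G from Carol, Grace.
Carol has just one choice, so Carol = E. Strike E from Grace.
Grace has just one choice, so Grace = H.

Priya=K, Jack=G, Liam=I, Carol=E, Grace=H, Mona=J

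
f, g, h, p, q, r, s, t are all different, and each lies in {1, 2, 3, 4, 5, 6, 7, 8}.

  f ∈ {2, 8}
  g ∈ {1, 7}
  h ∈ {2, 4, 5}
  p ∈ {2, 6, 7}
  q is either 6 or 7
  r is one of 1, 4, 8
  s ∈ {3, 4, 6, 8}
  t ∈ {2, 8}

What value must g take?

Among the 8 variables, 3 fits only s (and all 8 values in {1, 2, 3, 4, 5, 6, 7, 8} must be used), so s = 3.
The 7 still-open variables together cover exactly {1, 2, 4, 5, 6, 7, 8} — 7 values for 7 variables — and 5 appears only in h's list, so h = 5.
The 6 still-open variables draw from only 6 values {1, 2, 4, 6, 7, 8}, so each is used; only r can be 4, hence r = 4.
Among the 5 still-open variables, 1 fits only g (and all 5 values in {1, 2, 6, 7, 8} must be used), so g = 1.

1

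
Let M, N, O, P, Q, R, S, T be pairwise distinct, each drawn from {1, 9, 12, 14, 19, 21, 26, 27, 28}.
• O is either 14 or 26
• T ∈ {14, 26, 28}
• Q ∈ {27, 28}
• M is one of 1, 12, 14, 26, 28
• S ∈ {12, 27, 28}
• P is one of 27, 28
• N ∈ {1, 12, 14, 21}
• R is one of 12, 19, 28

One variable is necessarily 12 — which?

S

The 8 variables together cover exactly {1, 12, 14, 19, 21, 26, 27, 28} — 8 values for 8 variables — and 19 appears only in R's list, so R = 19.
Among the 7 still-open variables, 21 fits only N (and all 7 values in {1, 12, 14, 21, 26, 27, 28} must be used), so N = 21.
The 6 still-open variables together cover exactly {1, 12, 14, 26, 27, 28} — 6 values for 6 variables — and 1 appears only in M's list, so M = 1.
Among the 5 still-open variables, 12 fits only S (and all 5 values in {12, 14, 26, 27, 28} must be used), so S = 12.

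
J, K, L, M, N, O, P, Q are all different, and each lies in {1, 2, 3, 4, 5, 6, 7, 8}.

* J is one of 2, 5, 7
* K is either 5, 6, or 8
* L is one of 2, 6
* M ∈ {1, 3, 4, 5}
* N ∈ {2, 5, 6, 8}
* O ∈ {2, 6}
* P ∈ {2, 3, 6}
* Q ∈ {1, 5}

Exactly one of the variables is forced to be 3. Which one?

The 8 variables draw from only 8 values {1, 2, 3, 4, 5, 6, 7, 8}, so each is used; only M can be 4, hence M = 4.
The 7 still-open variables together cover exactly {1, 2, 3, 5, 6, 7, 8} — 7 values for 7 variables — and 1 appears only in Q's list, so Q = 1.
Among the 6 still-open variables, 3 fits only P (and all 6 values in {2, 3, 5, 6, 7, 8} must be used), so P = 3.

P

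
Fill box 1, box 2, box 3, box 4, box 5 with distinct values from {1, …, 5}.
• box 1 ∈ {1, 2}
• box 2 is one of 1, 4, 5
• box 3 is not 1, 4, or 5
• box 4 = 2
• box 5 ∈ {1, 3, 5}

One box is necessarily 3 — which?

box 3

box 4 must be 2 (only option left). Strike 2 from box 1, box 3.
So 3 goes to box 3.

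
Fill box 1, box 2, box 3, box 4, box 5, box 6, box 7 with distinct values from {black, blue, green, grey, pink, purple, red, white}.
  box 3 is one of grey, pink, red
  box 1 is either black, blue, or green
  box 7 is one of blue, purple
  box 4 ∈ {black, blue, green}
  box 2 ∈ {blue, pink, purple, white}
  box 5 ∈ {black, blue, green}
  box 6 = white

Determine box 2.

pink

box 6 must be white (only option left). Remove white from box 2.
box 1, box 4, box 5 between them cover only {black, blue, green} — a naked triple. Remove those values from box 2, box 7.
box 7 must be purple (only option left). Strike purple from box 2.
So box 2 = pink.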